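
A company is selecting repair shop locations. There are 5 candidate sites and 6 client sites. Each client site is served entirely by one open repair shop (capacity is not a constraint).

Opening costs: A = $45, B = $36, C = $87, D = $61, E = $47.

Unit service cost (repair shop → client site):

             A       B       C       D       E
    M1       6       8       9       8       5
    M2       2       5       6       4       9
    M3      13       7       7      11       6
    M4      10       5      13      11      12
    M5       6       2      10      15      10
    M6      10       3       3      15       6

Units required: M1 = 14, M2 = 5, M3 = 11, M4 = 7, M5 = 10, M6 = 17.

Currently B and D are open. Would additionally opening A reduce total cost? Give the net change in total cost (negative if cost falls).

No — net change +7 (cost rises by 7).

Current service cost with {B, D}: 315.
Adding A: each client site re-picks its cheapest; new service cost 277, saving 38.
Extra fixed cost: 45. Net change = 45 − 38 = 7.
(Totals: 412 → 419.)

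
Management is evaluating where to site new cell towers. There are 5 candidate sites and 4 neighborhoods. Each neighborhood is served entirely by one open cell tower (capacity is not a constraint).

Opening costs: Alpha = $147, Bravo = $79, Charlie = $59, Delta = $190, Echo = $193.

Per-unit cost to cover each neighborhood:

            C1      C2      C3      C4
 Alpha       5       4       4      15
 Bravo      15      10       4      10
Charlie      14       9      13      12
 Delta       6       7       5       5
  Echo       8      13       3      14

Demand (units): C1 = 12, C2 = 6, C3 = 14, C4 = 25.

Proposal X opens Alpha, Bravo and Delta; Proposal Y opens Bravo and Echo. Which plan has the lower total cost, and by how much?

Proposal X is cheaper by 39.

Proposal X: {Alpha, Bravo, Delta}: C1→Alpha 5·12=60, C2→Alpha 4·6=24, C3→Alpha 4·14=56, C4→Delta 5·25=125. Service 265; fixed 416; total 681.
Proposal Y: {Bravo, Echo}: C1→Echo 8·12=96, C2→Bravo 10·6=60, C3→Echo 3·14=42, C4→Bravo 10·25=250. Service 448; fixed 272; total 720.
Difference: |681 − 720| = 39.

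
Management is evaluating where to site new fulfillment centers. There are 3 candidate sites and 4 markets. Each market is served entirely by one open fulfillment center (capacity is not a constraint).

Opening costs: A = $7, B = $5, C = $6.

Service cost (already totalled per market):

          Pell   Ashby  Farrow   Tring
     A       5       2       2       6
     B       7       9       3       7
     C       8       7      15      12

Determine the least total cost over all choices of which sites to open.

For any fixed open set, each market goes to its cheapest open site; total = fixed + service.
{A}: Pell→A 5, Ashby→A 2, Farrow→A 2, Tring→A 6. Service 15; fixed 7; total 22.
{A, B}: service 15 + fixed 12 = 27
{A, C}: Pell→A 5, Ashby→A 2, Farrow→A 2, Tring→A 6. Service 15; fixed 13; total 28.
{A, B, C}: service 15 + fixed 18 = 33
No other subset beats 22.

Minimum total cost: 22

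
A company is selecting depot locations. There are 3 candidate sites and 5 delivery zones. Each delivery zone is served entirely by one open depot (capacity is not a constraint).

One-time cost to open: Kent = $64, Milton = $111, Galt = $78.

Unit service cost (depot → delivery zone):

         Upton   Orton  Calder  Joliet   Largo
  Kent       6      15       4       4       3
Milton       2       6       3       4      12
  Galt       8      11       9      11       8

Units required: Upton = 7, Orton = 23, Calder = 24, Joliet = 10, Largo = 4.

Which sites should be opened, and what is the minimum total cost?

Open Milton only; minimum total cost 423.

For any fixed open set, each delivery zone goes to its cheapest open site; total = fixed + service.
{Milton}: Upton→Milton 2·7=14, Orton→Milton 6·23=138, Calder→Milton 3·24=72, Joliet→Milton 4·10=40, Largo→Milton 12·4=48. Service 312; fixed 111; total 423.
{Kent, Milton}: service 276 + fixed 175 = 451
{Milton, Galt}: Upton→Milton 2·7=14, Orton→Milton 6·23=138, Calder→Milton 3·24=72, Joliet→Milton 4·10=40, Largo→Galt 8·4=32. Service 296; fixed 189; total 485.
{Kent, Milton, Galt}: Upton→Milton 2·7=14, Orton→Milton 6·23=138, Calder→Milton 3·24=72, Joliet→Kent 4·10=40, Largo→Kent 3·4=12. Service 276; fixed 253; total 529.
(All 7 nonempty subsets were checked; Milton only is lowest.)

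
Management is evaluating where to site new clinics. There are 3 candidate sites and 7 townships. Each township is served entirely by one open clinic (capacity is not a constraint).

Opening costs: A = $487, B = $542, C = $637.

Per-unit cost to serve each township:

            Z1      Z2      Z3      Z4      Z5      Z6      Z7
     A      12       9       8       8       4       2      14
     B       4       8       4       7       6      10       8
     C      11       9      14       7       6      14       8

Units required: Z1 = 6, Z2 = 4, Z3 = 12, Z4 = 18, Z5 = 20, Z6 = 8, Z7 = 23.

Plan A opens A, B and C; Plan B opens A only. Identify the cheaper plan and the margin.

Plan B is cheaper by 923.

Plan A: {A, B, C}: Z1→B 4·6=24, Z2→B 8·4=32, Z3→B 4·12=48, Z4→B 7·18=126, Z5→A 4·20=80, Z6→A 2·8=16, Z7→B 8·23=184. Service 510; fixed 1666; total 2176.
Plan B: {A}: Z1→A 12·6=72, Z2→A 9·4=36, Z3→A 8·12=96, Z4→A 8·18=144, Z5→A 4·20=80, Z6→A 2·8=16, Z7→A 14·23=322. Service 766; fixed 487; total 1253.
Difference: |2176 − 1253| = 923.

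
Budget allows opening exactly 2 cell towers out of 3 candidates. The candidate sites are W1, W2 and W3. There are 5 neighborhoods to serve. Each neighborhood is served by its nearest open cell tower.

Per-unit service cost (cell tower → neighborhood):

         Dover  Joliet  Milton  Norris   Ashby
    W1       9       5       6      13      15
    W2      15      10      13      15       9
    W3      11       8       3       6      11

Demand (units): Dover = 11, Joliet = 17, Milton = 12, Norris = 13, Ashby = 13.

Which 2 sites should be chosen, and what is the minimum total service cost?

Choose W1 and W3; total service cost 441.

With exactly 2 open, each neighborhood uses its cheapest among the chosen.
{W1, W3}: Dover→W1 9·11=99, Joliet→W1 5·17=85, Milton→W3 3·12=36, Norris→W3 6·13=78, Ashby→W3 11·13=143. Service cost 441.
{W2, W3}: service cost 488
{W1, W2}: service cost 542
Among all 3 size-2 choices, {W1, W3} is lowest.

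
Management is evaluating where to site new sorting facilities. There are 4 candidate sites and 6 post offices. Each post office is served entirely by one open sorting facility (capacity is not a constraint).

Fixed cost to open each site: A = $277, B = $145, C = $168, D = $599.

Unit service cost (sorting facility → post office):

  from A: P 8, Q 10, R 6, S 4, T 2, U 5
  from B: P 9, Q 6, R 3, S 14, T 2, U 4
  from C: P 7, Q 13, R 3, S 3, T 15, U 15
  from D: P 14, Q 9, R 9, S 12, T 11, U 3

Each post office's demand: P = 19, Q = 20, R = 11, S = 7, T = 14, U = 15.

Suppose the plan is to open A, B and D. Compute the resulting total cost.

Each post office is assigned to its cheapest site among the open ones.
{A, B, D}: P→A 8·19=152, Q→B 6·20=120, R→B 3·11=33, S→A 4·7=28, T→A 2·14=28, U→D 3·15=45. Service 406; fixed 1021; total 1427.

Total cost: 1427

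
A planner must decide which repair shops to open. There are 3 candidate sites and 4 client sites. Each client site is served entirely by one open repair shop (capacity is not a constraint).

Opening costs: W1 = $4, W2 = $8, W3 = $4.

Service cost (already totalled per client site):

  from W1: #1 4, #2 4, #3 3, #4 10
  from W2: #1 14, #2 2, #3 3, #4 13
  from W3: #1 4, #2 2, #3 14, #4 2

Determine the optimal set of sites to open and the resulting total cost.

For any fixed open set, each client site goes to its cheapest open site; total = fixed + service.
{W1, W3}: #1→W1 4, #2→W3 2, #3→W1 3, #4→W3 2. Service 11; fixed 8; total 19.
{W2, W3}: #1→W3 4, #2→W2 2, #3→W2 3, #4→W3 2. Service 11; fixed 12; total 23.
{W1}: service 21 + fixed 4 = 25
{W1, W2, W3}: service 11 + fixed 16 = 27
(All 7 nonempty subsets were checked; W1 and W3 is lowest.)

Open W1 and W3; minimum total cost 19.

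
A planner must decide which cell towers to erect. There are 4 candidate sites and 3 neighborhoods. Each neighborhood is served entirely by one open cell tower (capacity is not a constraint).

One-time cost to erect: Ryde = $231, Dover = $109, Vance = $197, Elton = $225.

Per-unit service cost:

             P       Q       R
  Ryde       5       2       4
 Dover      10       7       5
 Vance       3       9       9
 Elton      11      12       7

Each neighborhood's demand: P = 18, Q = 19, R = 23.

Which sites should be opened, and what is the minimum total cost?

Open Ryde only; minimum total cost 451.

For any fixed open set, each neighborhood goes to its cheapest open site; total = fixed + service.
{Ryde}: P→Ryde 5·18=90, Q→Ryde 2·19=38, R→Ryde 4·23=92. Service 220; fixed 231; total 451.
{Dover}: service 428 + fixed 109 = 537
{Ryde, Dover}: service 220 + fixed 340 = 560
{Ryde, Dover, Vance, Elton}: service 184 + fixed 762 = 946
No other subset beats 451.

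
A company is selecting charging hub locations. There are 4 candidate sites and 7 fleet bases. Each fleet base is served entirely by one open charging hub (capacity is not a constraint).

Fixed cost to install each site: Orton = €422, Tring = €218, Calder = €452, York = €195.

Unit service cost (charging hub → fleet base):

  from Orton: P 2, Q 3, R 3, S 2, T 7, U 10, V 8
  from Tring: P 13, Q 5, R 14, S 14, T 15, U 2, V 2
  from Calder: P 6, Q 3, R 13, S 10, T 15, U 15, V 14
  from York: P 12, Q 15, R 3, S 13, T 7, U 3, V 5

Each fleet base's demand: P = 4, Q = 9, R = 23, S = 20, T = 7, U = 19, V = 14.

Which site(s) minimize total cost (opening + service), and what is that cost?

For any fixed open set, each fleet base goes to its cheapest open site; total = fixed + service.
{York}: P→York 12·4=48, Q→York 15·9=135, R→York 3·23=69, S→York 13·20=260, T→York 7·7=49, U→York 3·19=57, V→York 5·14=70. Service 688; fixed 195; total 883.
{Orton, Tring}: service 259 + fixed 640 = 899
{Orton}: service 495 + fixed 422 = 917
{Orton, Tring, Calder, York}: service 259 + fixed 1287 = 1546
No other subset beats 883.

Open York only; minimum total cost 883.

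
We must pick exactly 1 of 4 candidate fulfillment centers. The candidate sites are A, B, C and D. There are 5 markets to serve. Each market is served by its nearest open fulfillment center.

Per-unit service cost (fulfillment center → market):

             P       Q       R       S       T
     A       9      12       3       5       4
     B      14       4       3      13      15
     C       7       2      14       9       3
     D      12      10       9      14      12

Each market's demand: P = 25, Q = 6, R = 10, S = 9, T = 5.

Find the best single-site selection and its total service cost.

Choose A only; total service cost 392.

With exactly 1 open, each market uses its cheapest among the chosen.
{A}: P→A 9·25=225, Q→A 12·6=72, R→A 3·10=30, S→A 5·9=45, T→A 4·5=20. Service cost 392.
{C}: service cost 423
{B}: service cost 596
Among all 4 size-1 choices, {A} is lowest.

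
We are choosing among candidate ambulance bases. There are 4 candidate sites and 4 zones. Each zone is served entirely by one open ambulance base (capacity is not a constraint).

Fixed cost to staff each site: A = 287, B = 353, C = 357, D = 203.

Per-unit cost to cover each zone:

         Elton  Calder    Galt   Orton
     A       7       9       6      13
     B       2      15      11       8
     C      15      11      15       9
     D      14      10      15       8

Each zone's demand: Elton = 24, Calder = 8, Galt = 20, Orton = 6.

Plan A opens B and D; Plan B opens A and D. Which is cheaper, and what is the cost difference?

Plan A: {B, D}: Elton→B 2·24=48, Calder→D 10·8=80, Galt→B 11·20=220, Orton→B 8·6=48. Service 396; fixed 556; total 952.
Plan B: {A, D}: Elton→A 7·24=168, Calder→A 9·8=72, Galt→A 6·20=120, Orton→D 8·6=48. Service 408; fixed 490; total 898.
Difference: |952 − 898| = 54.

Plan B is cheaper by 54.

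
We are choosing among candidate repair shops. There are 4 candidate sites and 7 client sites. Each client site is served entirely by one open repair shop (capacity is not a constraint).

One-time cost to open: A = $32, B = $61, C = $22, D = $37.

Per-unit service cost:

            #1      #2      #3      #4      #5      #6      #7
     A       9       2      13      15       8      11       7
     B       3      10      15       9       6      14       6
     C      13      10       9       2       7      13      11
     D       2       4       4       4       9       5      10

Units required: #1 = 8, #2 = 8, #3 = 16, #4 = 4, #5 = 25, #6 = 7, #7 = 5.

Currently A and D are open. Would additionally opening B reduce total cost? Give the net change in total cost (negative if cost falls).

Current service cost with {A, D}: 382.
Adding B: each client site re-picks its cheapest; new service cost 327, saving 55.
Extra fixed cost: 61. Net change = 61 − 55 = 6.
(Totals: 451 → 457.)

No — net change +6 (cost rises by 6).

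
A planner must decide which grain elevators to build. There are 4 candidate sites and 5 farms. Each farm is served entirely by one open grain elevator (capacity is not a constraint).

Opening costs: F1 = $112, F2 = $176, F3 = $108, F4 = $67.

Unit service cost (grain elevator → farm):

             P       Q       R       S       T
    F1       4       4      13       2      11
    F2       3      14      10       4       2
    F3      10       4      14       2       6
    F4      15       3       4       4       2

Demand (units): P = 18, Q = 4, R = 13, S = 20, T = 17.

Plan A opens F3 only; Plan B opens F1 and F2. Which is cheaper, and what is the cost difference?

Plan B is cheaper by 66.

Plan A: {F3}: P→F3 10·18=180, Q→F3 4·4=16, R→F3 14·13=182, S→F3 2·20=40, T→F3 6·17=102. Service 520; fixed 108; total 628.
Plan B: {F1, F2}: P→F2 3·18=54, Q→F1 4·4=16, R→F2 10·13=130, S→F1 2·20=40, T→F2 2·17=34. Service 274; fixed 288; total 562.
Difference: |628 − 562| = 66.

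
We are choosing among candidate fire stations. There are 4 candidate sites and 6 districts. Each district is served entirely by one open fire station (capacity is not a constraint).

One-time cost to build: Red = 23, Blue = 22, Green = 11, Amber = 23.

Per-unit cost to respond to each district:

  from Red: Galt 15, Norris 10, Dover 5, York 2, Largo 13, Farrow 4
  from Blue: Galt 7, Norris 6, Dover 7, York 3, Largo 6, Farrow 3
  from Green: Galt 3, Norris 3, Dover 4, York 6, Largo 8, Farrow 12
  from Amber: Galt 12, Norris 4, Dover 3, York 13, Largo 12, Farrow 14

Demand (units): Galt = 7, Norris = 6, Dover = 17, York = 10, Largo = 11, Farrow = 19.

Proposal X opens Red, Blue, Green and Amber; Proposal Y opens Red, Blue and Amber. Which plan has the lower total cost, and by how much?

Proposal X: {Red, Blue, Green, Amber}: Galt→Green 3·7=21, Norris→Green 3·6=18, Dover→Amber 3·17=51, York→Red 2·10=20, Largo→Blue 6·11=66, Farrow→Blue 3·19=57. Service 233; fixed 79; total 312.
Proposal Y: {Red, Blue, Amber}: Galt→Blue 7·7=49, Norris→Amber 4·6=24, Dover→Amber 3·17=51, York→Red 2·10=20, Largo→Blue 6·11=66, Farrow→Blue 3·19=57. Service 267; fixed 68; total 335.
Difference: |312 − 335| = 23.

Proposal X is cheaper by 23.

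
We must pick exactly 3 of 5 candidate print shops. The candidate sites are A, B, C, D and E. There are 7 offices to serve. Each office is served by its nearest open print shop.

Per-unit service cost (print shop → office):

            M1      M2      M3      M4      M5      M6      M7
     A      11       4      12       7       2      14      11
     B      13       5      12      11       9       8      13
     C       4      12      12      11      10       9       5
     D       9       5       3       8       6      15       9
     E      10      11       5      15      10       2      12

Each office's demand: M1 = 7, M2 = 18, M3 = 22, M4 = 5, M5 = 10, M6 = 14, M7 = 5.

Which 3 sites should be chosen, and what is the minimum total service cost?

Choose A, C and E; total service cost 318.

With exactly 3 open, each office uses its cheapest among the chosen.
{A, C, E}: M1→C 4·7=28, M2→A 4·18=72, M3→E 5·22=110, M4→A 7·5=35, M5→A 2·10=20, M6→E 2·14=28, M7→C 5·5=25. Service cost 318.
{A, D, E}: service cost 329
{C, D, E}: service cost 337
Among all 10 size-3 choices, {A, C, E} is lowest.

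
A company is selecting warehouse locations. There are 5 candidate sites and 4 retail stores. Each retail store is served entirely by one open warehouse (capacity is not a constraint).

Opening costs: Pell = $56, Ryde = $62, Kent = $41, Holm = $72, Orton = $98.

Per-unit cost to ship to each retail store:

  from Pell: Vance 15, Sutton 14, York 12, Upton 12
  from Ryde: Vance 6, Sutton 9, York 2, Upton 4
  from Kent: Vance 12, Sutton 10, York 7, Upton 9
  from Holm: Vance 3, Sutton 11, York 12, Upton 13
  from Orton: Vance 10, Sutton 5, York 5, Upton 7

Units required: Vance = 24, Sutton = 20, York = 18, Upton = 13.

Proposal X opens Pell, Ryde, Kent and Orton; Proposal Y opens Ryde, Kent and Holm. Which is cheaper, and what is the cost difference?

Proposal X: {Pell, Ryde, Kent, Orton}: Vance→Ryde 6·24=144, Sutton→Orton 5·20=100, York→Ryde 2·18=36, Upton→Ryde 4·13=52. Service 332; fixed 257; total 589.
Proposal Y: {Ryde, Kent, Holm}: Vance→Holm 3·24=72, Sutton→Ryde 9·20=180, York→Ryde 2·18=36, Upton→Ryde 4·13=52. Service 340; fixed 175; total 515.
Difference: |589 − 515| = 74.

Proposal Y is cheaper by 74.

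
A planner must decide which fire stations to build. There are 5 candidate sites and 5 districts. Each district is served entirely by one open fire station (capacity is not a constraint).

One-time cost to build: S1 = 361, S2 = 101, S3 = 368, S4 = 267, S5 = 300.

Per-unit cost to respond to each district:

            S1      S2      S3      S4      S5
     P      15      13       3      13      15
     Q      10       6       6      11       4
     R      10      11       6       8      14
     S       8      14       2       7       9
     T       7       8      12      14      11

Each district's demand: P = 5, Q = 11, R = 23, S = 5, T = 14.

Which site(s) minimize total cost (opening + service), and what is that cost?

For any fixed open set, each district goes to its cheapest open site; total = fixed + service.
{S2}: P→S2 13·5=65, Q→S2 6·11=66, R→S2 11·23=253, S→S2 14·5=70, T→S2 8·14=112. Service 566; fixed 101; total 667.
{S3}: service 397 + fixed 368 = 765
{S2, S3}: P→S3 3·5=15, Q→S2 6·11=66, R→S3 6·23=138, S→S3 2·5=10, T→S2 8·14=112. Service 341; fixed 469; total 810.
{S1, S2, S3, S4, S5}: P→S3 3·5=15, Q→S5 4·11=44, R→S3 6·23=138, S→S3 2·5=10, T→S1 7·14=98. Service 305; fixed 1397; total 1702.
No other subset beats 667.

Open S2 only; minimum total cost 667.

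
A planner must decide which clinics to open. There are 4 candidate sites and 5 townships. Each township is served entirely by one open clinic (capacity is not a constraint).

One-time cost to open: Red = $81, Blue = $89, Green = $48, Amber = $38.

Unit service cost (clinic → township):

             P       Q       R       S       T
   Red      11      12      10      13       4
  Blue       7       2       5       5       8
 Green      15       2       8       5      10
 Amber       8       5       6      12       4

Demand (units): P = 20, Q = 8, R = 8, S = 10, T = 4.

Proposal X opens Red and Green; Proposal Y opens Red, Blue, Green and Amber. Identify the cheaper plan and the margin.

Proposal X is cheaper by 23.

Proposal X: {Red, Green}: P→Red 11·20=220, Q→Green 2·8=16, R→Green 8·8=64, S→Green 5·10=50, T→Red 4·4=16. Service 366; fixed 129; total 495.
Proposal Y: {Red, Blue, Green, Amber}: P→Blue 7·20=140, Q→Blue 2·8=16, R→Blue 5·8=40, S→Blue 5·10=50, T→Red 4·4=16. Service 262; fixed 256; total 518.
Difference: |495 − 518| = 23.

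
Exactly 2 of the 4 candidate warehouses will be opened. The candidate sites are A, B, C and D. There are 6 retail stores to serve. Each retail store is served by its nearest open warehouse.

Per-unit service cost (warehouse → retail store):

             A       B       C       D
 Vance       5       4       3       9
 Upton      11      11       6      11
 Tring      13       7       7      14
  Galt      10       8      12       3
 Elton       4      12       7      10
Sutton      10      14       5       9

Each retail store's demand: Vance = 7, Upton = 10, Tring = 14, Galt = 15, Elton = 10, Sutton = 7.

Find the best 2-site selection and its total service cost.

With exactly 2 open, each retail store uses its cheapest among the chosen.
{C, D}: Vance→C 3·7=21, Upton→C 6·10=60, Tring→C 7·14=98, Galt→D 3·15=45, Elton→C 7·10=70, Sutton→C 5·7=35. Service cost 329.
{A, C}: service cost 404
{B, C}: service cost 404
Among all 6 size-2 choices, {C, D} is lowest.

Choose C and D; total service cost 329.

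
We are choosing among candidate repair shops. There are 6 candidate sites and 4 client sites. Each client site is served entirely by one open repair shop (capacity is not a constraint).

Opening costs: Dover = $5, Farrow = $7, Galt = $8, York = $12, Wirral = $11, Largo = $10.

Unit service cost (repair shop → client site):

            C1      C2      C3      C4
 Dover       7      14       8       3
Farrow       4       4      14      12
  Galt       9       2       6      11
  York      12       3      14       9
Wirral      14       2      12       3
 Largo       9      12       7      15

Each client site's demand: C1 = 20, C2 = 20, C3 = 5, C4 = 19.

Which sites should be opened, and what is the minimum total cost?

For any fixed open set, each client site goes to its cheapest open site; total = fixed + service.
{Dover, Farrow, Galt}: C1→Farrow 4·20=80, C2→Galt 2·20=40, C3→Galt 6·5=30, C4→Dover 3·19=57. Service 207; fixed 20; total 227.
{Farrow, Galt, Wirral}: C1→Farrow 4·20=80, C2→Galt 2·20=40, C3→Galt 6·5=30, C4→Wirral 3·19=57. Service 207; fixed 26; total 233.
{Dover, Farrow, Galt, Largo}: service 207 + fixed 30 = 237
{Dover, Farrow, Galt, York, Wirral, Largo}: C1→Farrow 4·20=80, C2→Galt 2·20=40, C3→Galt 6·5=30, C4→Dover 3·19=57. Service 207; fixed 53; total 260.
No other subset beats 227.

Open Dover, Farrow and Galt; minimum total cost 227.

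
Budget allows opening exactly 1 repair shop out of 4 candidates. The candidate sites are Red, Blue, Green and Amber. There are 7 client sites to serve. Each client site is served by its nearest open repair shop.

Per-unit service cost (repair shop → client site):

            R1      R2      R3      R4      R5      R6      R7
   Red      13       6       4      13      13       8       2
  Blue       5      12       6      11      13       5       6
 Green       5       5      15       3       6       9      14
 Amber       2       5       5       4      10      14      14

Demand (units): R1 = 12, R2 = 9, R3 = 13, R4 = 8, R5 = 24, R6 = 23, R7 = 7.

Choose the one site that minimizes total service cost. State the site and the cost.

Choose Green only; total service cost 773.

With exactly 1 open, each client site uses its cheapest among the chosen.
{Green}: R1→Green 5·12=60, R2→Green 5·9=45, R3→Green 15·13=195, R4→Green 3·8=24, R5→Green 6·24=144, R6→Green 9·23=207, R7→Green 14·7=98. Service cost 773.
{Blue}: service cost 803
{Amber}: service cost 826
Among all 4 size-1 choices, {Green} is lowest.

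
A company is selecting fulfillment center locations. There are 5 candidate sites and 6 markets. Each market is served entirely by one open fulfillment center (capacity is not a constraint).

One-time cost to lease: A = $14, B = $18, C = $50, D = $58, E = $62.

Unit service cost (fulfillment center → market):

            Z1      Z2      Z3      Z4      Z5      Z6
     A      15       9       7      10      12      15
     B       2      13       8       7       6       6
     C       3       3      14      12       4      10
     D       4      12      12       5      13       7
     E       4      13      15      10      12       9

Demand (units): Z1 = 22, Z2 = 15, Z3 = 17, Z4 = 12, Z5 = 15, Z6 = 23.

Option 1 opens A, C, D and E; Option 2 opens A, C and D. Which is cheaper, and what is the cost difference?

Option 1: {A, C, D, E}: Z1→C 3·22=66, Z2→C 3·15=45, Z3→A 7·17=119, Z4→D 5·12=60, Z5→C 4·15=60, Z6→D 7·23=161. Service 511; fixed 184; total 695.
Option 2: {A, C, D}: Z1→C 3·22=66, Z2→C 3·15=45, Z3→A 7·17=119, Z4→D 5·12=60, Z5→C 4·15=60, Z6→D 7·23=161. Service 511; fixed 122; total 633.
Difference: |695 − 633| = 62.

Option 2 is cheaper by 62.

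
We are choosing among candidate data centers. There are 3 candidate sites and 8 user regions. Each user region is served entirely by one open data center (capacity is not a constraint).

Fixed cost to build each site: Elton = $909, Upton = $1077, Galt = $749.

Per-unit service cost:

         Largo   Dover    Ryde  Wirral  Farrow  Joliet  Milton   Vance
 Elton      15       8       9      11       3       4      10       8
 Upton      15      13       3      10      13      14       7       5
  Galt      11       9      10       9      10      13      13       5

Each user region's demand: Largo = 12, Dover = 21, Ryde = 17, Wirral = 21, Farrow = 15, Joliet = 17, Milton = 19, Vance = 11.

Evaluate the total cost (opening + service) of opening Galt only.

Total cost: 2102

Each user region is assigned to its cheapest site among the open ones.
{Galt}: Largo→Galt 11·12=132, Dover→Galt 9·21=189, Ryde→Galt 10·17=170, Wirral→Galt 9·21=189, Farrow→Galt 10·15=150, Joliet→Galt 13·17=221, Milton→Galt 13·19=247, Vance→Galt 5·11=55. Service 1353; fixed 749; total 2102.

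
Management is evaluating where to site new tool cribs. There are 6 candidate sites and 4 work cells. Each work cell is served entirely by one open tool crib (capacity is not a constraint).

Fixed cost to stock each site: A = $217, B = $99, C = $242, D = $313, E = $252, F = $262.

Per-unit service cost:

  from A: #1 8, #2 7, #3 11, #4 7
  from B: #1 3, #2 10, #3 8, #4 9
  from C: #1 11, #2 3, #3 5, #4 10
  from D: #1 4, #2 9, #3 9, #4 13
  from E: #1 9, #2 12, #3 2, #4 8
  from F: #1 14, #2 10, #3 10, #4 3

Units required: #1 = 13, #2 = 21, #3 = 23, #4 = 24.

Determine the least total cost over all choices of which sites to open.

For any fixed open set, each work cell goes to its cheapest open site; total = fixed + service.
{B}: #1→B 3·13=39, #2→B 10·21=210, #3→B 8·23=184, #4→B 9·24=216. Service 649; fixed 99; total 748.
{B, C}: #1→B 3·13=39, #2→C 3·21=63, #3→C 5·23=115, #4→B 9·24=216. Service 433; fixed 341; total 774.
{C}: #1→C 11·13=143, #2→C 3·21=63, #3→C 5·23=115, #4→C 10·24=240. Service 561; fixed 242; total 803.
{A, B, C, D, E, F}: service 220 + fixed 1385 = 1605
No other subset beats 748.

Minimum total cost: 748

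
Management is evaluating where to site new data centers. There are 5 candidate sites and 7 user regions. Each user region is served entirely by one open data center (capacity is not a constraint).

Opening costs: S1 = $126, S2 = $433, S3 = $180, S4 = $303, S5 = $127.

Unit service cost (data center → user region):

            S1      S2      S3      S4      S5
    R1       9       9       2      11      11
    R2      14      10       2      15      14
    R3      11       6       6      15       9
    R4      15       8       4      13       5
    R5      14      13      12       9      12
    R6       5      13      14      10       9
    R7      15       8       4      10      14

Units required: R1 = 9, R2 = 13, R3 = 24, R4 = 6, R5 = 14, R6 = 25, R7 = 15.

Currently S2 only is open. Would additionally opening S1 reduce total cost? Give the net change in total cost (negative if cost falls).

Yes — net change −74 (cost falls by 74).

Current service cost with {S2}: 1030.
Adding S1: each user region re-picks its cheapest; new service cost 830, saving 200.
Extra fixed cost: 126. Net change = 126 − 200 = -74.
(Totals: 1463 → 1389.)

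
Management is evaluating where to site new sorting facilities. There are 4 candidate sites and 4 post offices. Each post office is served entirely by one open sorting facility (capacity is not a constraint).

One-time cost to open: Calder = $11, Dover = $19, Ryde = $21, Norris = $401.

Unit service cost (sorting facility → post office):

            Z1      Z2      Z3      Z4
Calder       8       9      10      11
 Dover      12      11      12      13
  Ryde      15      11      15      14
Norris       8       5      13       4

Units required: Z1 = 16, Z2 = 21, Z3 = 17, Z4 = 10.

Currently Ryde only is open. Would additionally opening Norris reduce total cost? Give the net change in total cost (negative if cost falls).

Current service cost with {Ryde}: 866.
Adding Norris: each post office re-picks its cheapest; new service cost 494, saving 372.
Extra fixed cost: 401. Net change = 401 − 372 = 29.
(Totals: 887 → 916.)

No — net change +29 (cost rises by 29).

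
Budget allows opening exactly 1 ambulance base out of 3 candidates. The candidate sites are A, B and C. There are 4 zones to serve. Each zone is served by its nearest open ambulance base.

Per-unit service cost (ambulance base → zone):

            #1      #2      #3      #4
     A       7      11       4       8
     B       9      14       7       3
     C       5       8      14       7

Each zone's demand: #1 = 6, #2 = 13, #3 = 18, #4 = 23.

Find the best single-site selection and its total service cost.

With exactly 1 open, each zone uses its cheapest among the chosen.
{B}: #1→B 9·6=54, #2→B 14·13=182, #3→B 7·18=126, #4→B 3·23=69. Service cost 431.
{A}: service cost 441
{C}: service cost 547
Among all 3 size-1 choices, {B} is lowest.

Choose B only; total service cost 431.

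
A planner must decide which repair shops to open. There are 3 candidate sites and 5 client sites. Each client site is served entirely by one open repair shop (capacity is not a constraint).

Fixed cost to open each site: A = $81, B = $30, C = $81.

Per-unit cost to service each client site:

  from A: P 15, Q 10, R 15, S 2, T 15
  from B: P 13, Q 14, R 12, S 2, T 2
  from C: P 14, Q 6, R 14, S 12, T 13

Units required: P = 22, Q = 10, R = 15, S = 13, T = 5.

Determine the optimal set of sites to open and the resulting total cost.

For any fixed open set, each client site goes to its cheapest open site; total = fixed + service.
{B}: P→B 13·22=286, Q→B 14·10=140, R→B 12·15=180, S→B 2·13=26, T→B 2·5=10. Service 642; fixed 30; total 672.
{B, C}: P→B 13·22=286, Q→C 6·10=60, R→B 12·15=180, S→B 2·13=26, T→B 2·5=10. Service 562; fixed 111; total 673.
{A, B}: service 602 + fixed 111 = 713
{A, B, C}: service 562 + fixed 192 = 754
No other subset beats 672.

Open B only; minimum total cost 672.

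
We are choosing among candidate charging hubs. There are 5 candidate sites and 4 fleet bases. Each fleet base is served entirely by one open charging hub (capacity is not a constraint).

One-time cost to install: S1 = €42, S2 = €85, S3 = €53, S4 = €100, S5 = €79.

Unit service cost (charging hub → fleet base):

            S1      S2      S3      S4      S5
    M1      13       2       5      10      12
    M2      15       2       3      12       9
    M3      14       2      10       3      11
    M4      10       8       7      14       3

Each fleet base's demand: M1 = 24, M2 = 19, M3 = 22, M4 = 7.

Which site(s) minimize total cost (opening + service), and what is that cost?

For any fixed open set, each fleet base goes to its cheapest open site; total = fixed + service.
{S2}: M1→S2 2·24=48, M2→S2 2·19=38, M3→S2 2·22=44, M4→S2 8·7=56. Service 186; fixed 85; total 271.
{S1, S2}: service 186 + fixed 127 = 313
{S2, S5}: M1→S2 2·24=48, M2→S2 2·19=38, M3→S2 2·22=44, M4→S5 3·7=21. Service 151; fixed 164; total 315.
{S1, S2, S3, S4, S5}: service 151 + fixed 359 = 510
No other subset beats 271.

Open S2 only; minimum total cost 271.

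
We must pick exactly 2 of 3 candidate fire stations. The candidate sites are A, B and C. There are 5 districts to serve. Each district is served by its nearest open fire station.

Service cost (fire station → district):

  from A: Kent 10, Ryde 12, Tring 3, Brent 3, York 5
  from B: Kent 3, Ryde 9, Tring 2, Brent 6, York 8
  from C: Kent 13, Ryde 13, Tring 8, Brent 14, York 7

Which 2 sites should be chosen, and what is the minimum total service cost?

With exactly 2 open, each district uses its cheapest among the chosen.
{A, B}: Kent→B 3, Ryde→B 9, Tring→B 2, Brent→A 3, York→A 5. Service cost 22.
{B, C}: service cost 27
{A, C}: service cost 33
Among all 3 size-2 choices, {A, B} is lowest.

Choose A and B; total service cost 22.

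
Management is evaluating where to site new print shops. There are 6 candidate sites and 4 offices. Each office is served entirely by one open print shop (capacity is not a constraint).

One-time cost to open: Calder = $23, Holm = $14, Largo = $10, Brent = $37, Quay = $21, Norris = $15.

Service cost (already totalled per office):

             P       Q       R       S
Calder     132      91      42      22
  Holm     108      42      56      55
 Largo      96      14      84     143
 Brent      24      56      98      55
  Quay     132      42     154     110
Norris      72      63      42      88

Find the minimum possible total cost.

For any fixed open set, each office goes to its cheapest open site; total = fixed + service.
{Calder, Largo, Brent}: P→Brent 24, Q→Largo 14, R→Calder 42, S→Calder 22. Service 102; fixed 70; total 172.
{Calder, Holm, Largo, Brent}: P→Brent 24, Q→Largo 14, R→Calder 42, S→Calder 22. Service 102; fixed 84; total 186.
{Calder, Largo, Brent, Norris}: P→Brent 24, Q→Largo 14, R→Calder 42, S→Calder 22. Service 102; fixed 85; total 187.
{Calder, Holm, Largo, Brent, Quay, Norris}: service 102 + fixed 120 = 222
No other subset beats 172.

Minimum total cost: 172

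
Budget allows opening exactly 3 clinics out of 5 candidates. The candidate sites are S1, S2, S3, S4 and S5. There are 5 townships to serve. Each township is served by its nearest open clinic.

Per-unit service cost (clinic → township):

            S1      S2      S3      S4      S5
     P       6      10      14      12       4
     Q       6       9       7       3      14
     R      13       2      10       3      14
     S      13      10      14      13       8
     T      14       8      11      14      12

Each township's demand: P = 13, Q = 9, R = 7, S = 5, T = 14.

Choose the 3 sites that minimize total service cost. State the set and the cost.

With exactly 3 open, each township uses its cheapest among the chosen.
{S2, S4, S5}: P→S5 4·13=52, Q→S4 3·9=27, R→S2 2·7=14, S→S5 8·5=40, T→S2 8·14=112. Service cost 245.
{S1, S2, S5}: service cost 272
{S1, S2, S4}: service cost 281
Among all 10 size-3 choices, {S2, S4, S5} is lowest.

Choose S2, S4 and S5; total service cost 245.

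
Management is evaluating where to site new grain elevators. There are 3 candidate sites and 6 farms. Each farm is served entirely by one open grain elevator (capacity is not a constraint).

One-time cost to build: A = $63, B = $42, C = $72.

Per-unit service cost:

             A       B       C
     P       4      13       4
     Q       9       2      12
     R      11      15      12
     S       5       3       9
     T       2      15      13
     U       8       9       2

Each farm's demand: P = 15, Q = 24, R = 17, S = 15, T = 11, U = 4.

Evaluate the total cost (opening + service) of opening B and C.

Total cost: 622

Each farm is assigned to its cheapest site among the open ones.
{B, C}: P→C 4·15=60, Q→B 2·24=48, R→C 12·17=204, S→B 3·15=45, T→C 13·11=143, U→C 2·4=8. Service 508; fixed 114; total 622.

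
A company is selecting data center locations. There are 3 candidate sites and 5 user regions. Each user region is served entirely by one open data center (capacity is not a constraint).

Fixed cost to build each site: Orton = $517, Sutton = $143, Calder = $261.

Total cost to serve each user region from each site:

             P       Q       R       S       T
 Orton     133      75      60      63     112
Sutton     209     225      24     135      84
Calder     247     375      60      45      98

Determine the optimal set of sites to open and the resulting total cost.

Open Sutton only; minimum total cost 820.

For any fixed open set, each user region goes to its cheapest open site; total = fixed + service.
{Sutton}: P→Sutton 209, Q→Sutton 225, R→Sutton 24, S→Sutton 135, T→Sutton 84. Service 677; fixed 143; total 820.
{Orton}: service 443 + fixed 517 = 960
{Sutton, Calder}: service 587 + fixed 404 = 991
{Orton, Sutton, Calder}: service 361 + fixed 921 = 1282
No other subset beats 820.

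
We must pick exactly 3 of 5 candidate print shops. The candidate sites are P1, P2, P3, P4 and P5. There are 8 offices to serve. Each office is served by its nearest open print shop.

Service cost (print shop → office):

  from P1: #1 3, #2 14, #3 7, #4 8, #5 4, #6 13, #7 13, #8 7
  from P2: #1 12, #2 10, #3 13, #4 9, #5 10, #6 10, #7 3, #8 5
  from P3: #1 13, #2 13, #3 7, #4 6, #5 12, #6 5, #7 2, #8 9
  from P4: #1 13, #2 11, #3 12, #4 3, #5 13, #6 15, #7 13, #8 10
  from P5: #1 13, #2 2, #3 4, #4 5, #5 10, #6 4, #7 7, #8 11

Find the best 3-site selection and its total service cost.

With exactly 3 open, each office uses its cheapest among the chosen.
{P1, P2, P5}: #1→P1 3, #2→P5 2, #3→P5 4, #4→P5 5, #5→P1 4, #6→P5 4, #7→P2 3, #8→P2 5. Service cost 30.
{P1, P3, P5}: service cost 31
{P1, P4, P5}: service cost 34
Among all 10 size-3 choices, {P1, P2, P5} is lowest.

Choose P1, P2 and P5; total service cost 30.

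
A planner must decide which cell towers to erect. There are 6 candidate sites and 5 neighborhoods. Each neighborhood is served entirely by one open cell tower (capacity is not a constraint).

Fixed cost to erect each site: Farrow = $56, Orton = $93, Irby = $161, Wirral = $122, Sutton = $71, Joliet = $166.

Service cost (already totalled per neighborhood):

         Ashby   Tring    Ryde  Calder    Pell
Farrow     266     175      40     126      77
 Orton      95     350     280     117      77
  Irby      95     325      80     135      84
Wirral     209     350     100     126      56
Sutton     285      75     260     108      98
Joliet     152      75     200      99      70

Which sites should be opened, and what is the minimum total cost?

For any fixed open set, each neighborhood goes to its cheapest open site; total = fixed + service.
{Farrow, Orton, Sutton}: Ashby→Orton 95, Tring→Sutton 75, Ryde→Farrow 40, Calder→Sutton 108, Pell→Farrow 77. Service 395; fixed 220; total 615.
{Farrow, Orton}: service 504 + fixed 149 = 653
{Farrow, Joliet}: Ashby→Joliet 152, Tring→Joliet 75, Ryde→Farrow 40, Calder→Joliet 99, Pell→Joliet 70. Service 436; fixed 222; total 658.
{Farrow, Orton, Irby, Wirral, Sutton, Joliet}: Ashby→Orton 95, Tring→Sutton 75, Ryde→Farrow 40, Calder→Joliet 99, Pell→Wirral 56. Service 365; fixed 669; total 1034.
No other subset beats 615.

Open Farrow, Orton and Sutton; minimum total cost 615.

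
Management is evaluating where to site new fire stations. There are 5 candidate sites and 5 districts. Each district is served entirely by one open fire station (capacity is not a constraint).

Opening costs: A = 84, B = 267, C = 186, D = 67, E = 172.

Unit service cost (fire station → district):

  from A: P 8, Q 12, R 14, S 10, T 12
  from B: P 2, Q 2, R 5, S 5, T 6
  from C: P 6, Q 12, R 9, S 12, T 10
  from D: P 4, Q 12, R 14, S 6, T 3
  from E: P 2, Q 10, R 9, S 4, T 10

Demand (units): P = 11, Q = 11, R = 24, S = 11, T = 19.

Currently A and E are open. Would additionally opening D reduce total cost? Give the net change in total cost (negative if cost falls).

Current service cost with {A, E}: 582.
Adding D: each district re-picks its cheapest; new service cost 449, saving 133.
Extra fixed cost: 67. Net change = 67 − 133 = -66.
(Totals: 838 → 772.)

Yes — net change −66 (cost falls by 66).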